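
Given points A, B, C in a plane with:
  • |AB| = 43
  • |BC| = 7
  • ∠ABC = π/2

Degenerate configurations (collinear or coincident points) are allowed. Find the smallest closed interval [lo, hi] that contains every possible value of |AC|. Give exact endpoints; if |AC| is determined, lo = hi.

|AB| ∈ {43}
|BC| ∈ {7}
|AC| ∈ {√(1898)}

|AC| = √(1898)  (≈ 43.5660)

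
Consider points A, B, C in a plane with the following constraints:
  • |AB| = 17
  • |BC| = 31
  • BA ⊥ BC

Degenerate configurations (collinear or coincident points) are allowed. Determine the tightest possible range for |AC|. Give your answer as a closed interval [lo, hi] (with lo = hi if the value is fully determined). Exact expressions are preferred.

|AB| ∈ {17}
|BC| ∈ {31}
|AC| ∈ {25·√(2)}

|AC| = 25·√(2)  (≈ 35.3553)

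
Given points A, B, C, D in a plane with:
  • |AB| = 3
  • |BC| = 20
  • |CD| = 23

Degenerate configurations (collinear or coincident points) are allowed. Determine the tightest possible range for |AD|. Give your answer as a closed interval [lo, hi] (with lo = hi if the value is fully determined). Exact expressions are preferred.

|AB| ∈ {3}
|BC| ∈ {20}
|CD| ∈ {23}
|AC| ∈ [17, 23]
|BD| ∈ [3, 43]
|AD| ∈ [0, 46]

|AD| ∈ [0, 46]  (≈ [0.0000, 46.0000])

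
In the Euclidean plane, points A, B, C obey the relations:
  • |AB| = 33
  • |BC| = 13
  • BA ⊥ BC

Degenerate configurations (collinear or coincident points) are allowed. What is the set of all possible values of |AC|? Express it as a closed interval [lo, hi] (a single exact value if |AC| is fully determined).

|AB| ∈ {33}
|BC| ∈ {13}
|AC| ∈ {√(1258)}

|AC| = √(1258)  (≈ 35.4683)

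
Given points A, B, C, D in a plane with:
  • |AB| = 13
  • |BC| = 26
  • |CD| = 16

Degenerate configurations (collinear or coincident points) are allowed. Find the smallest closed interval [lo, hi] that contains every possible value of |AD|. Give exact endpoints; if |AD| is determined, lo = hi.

|AB| ∈ {13}
|BC| ∈ {26}
|CD| ∈ {16}
|AC| ∈ [13, 39]
|BD| ∈ [10, 42]
|AD| ∈ [0, 55]

|AD| ∈ [0, 55]  (≈ [0.0000, 55.0000])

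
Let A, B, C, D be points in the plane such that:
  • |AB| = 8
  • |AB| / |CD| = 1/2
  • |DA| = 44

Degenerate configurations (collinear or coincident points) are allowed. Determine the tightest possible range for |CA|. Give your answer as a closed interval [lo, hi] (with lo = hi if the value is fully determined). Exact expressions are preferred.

|AB| ∈ {8}
|AD| ∈ {44}
|CD| ∈ {16}
|BD| ∈ [36, 52]
|AC| ∈ [28, 60]
|BC| ∈ [20, 68]

|CA| ∈ [28, 60]  (≈ [28.0000, 60.0000])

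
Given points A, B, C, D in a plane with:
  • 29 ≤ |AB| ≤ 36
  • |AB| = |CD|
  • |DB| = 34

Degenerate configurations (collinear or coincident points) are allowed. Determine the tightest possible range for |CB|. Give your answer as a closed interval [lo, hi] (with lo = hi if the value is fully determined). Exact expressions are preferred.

|AB| ∈ [29, 36]
|BD| ∈ {34}
|CD| ∈ [29, 36]
|AD| ∈ [0, 70]
|BC| ∈ [0, 70]
|AC| ∈ [0, 106]

|CB| ∈ [0, 70]  (≈ [0.0000, 70.0000])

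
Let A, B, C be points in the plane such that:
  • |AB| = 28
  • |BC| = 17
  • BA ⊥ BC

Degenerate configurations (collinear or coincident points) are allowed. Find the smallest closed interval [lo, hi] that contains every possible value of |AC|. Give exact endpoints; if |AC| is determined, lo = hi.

|AB| ∈ {28}
|BC| ∈ {17}
|AC| ∈ {√(1073)}

|AC| = √(1073)  (≈ 32.7567)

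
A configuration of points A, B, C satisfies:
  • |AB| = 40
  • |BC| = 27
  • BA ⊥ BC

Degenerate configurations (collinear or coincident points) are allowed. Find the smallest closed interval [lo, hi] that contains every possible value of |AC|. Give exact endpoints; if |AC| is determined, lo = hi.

|AB| ∈ {40}
|BC| ∈ {27}
|AC| ∈ {√(2329)}

|AC| = √(2329)  (≈ 48.2597)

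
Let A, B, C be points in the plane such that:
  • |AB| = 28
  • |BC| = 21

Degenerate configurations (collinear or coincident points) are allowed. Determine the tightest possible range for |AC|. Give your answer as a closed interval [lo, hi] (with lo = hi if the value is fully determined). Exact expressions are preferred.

|AB| ∈ {28}
|BC| ∈ {21}
|AC| ∈ [7, 49]

|AC| ∈ [7, 49]  (≈ [7.0000, 49.0000])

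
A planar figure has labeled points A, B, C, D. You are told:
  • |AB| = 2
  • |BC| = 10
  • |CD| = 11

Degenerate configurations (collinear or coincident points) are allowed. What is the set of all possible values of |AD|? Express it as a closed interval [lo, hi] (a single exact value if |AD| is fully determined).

|AB| ∈ {2}
|BC| ∈ {10}
|CD| ∈ {11}
|AC| ∈ [8, 12]
|BD| ∈ [1, 21]
|AD| ∈ [0, 23]

|AD| ∈ [0, 23]  (≈ [0.0000, 23.0000])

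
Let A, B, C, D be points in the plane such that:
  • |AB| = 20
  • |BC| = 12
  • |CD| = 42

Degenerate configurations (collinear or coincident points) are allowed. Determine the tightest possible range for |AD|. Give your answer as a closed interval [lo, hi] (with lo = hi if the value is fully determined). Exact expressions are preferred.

|AD| ∈ [10, 74]  (≈ [10.0000, 74.0000])

|AB| ∈ {20}
|BC| ∈ {12}
|CD| ∈ {42}
|AC| ∈ [8, 32]
|BD| ∈ [30, 54]
|AD| ∈ [10, 74]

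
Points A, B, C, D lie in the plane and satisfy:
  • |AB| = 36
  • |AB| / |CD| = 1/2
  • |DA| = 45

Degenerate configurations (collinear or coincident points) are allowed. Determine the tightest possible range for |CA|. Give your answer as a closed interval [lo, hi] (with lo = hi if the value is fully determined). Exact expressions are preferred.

|CA| ∈ [27, 117]  (≈ [27.0000, 117.0000])

|AB| ∈ {36}
|AD| ∈ {45}
|CD| ∈ {72}
|BD| ∈ [9, 81]
|AC| ∈ [27, 117]
|BC| ∈ [0, 153]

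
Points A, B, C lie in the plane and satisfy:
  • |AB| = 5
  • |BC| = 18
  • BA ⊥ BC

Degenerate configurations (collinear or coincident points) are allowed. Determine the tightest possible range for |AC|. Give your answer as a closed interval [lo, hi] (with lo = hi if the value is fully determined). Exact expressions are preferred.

|AC| = √(349)  (≈ 18.6815)

|AB| ∈ {5}
|BC| ∈ {18}
|AC| ∈ {√(349)}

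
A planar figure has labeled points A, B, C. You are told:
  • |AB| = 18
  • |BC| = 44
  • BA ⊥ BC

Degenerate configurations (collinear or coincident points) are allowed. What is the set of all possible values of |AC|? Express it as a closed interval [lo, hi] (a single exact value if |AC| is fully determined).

|AC| = 2·√(565)  (≈ 47.5395)

|AB| ∈ {18}
|BC| ∈ {44}
|AC| ∈ {2·√(565)}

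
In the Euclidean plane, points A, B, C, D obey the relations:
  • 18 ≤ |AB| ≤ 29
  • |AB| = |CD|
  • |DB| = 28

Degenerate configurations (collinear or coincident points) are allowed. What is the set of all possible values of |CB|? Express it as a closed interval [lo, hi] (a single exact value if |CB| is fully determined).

|CB| ∈ [0, 57]  (≈ [0.0000, 57.0000])

|AB| ∈ [18, 29]
|BD| ∈ {28}
|CD| ∈ [18, 29]
|AD| ∈ [0, 57]
|BC| ∈ [0, 57]
|AC| ∈ [0, 86]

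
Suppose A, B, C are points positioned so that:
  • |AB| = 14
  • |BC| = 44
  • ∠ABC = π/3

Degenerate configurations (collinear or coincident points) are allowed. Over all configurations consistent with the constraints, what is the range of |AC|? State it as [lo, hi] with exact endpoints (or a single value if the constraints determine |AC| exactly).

|AB| ∈ {14}
|BC| ∈ {44}
|AC| ∈ {2·√(379)}

|AC| = 2·√(379)  (≈ 38.9358)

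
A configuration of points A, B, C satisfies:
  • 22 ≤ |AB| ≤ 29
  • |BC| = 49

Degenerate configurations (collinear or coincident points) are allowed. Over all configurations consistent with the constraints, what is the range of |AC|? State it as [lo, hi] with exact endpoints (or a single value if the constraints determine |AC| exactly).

|AC| ∈ [20, 78]  (≈ [20.0000, 78.0000])

|AB| ∈ [22, 29]
|BC| ∈ {49}
|AC| ∈ [20, 78]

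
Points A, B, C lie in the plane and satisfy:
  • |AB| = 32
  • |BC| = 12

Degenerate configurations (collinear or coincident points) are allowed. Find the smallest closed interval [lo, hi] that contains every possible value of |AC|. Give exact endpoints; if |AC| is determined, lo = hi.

|AC| ∈ [20, 44]  (≈ [20.0000, 44.0000])

|AB| ∈ {32}
|BC| ∈ {12}
|AC| ∈ [20, 44]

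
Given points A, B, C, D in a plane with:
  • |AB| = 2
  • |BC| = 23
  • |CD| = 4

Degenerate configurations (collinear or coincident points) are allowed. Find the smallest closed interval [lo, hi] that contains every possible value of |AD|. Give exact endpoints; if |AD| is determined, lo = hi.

|AD| ∈ [17, 29]  (≈ [17.0000, 29.0000])

|AB| ∈ {2}
|BC| ∈ {23}
|CD| ∈ {4}
|AC| ∈ [21, 25]
|BD| ∈ [19, 27]
|AD| ∈ [17, 29]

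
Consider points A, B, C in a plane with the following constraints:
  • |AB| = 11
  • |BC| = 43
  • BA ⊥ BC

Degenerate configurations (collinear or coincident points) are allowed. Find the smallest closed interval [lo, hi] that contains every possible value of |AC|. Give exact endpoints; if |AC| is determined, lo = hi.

|AB| ∈ {11}
|BC| ∈ {43}
|AC| ∈ {√(1970)}

|AC| = √(1970)  (≈ 44.3847)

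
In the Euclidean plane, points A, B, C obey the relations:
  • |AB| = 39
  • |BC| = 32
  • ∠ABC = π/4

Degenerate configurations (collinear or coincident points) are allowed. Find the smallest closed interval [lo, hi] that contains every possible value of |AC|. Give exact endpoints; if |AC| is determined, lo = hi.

|AC| = √(2545 - 1248·√(2))  (≈ 27.9296)

|AB| ∈ {39}
|BC| ∈ {32}
|AC| ∈ {√(2545 - 1248·√(2))}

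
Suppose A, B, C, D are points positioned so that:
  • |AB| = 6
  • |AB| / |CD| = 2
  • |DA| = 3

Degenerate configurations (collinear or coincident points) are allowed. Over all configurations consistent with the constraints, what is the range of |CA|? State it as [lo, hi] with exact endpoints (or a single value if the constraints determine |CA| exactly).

|CA| ∈ [0, 6]  (≈ [0.0000, 6.0000])

|AB| ∈ {6}
|AD| ∈ {3}
|CD| ∈ {3}
|BD| ∈ [3, 9]
|AC| ∈ [0, 6]
|BC| ∈ [0, 12]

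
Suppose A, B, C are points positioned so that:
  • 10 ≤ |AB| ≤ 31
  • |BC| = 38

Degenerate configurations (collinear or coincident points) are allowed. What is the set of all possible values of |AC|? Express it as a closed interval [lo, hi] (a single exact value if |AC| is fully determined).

|AB| ∈ [10, 31]
|BC| ∈ {38}
|AC| ∈ [7, 69]

|AC| ∈ [7, 69]  (≈ [7.0000, 69.0000])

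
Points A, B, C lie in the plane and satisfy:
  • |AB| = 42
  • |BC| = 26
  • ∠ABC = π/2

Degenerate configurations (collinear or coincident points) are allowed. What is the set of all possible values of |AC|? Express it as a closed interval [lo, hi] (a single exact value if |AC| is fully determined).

|AB| ∈ {42}
|BC| ∈ {26}
|AC| ∈ {2·√(610)}

|AC| = 2·√(610)  (≈ 49.3964)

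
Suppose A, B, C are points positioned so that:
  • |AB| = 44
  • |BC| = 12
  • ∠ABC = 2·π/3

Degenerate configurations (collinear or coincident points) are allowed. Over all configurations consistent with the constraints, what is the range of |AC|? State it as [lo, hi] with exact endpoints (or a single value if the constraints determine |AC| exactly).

|AC| = 4·√(163)  (≈ 51.0686)

|AB| ∈ {44}
|BC| ∈ {12}
|AC| ∈ {4·√(163)}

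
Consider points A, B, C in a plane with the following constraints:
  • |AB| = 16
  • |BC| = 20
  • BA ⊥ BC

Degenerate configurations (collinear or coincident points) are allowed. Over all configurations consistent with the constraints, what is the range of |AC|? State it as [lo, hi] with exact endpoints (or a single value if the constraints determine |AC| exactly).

|AB| ∈ {16}
|BC| ∈ {20}
|AC| ∈ {4·√(41)}

|AC| = 4·√(41)  (≈ 25.6125)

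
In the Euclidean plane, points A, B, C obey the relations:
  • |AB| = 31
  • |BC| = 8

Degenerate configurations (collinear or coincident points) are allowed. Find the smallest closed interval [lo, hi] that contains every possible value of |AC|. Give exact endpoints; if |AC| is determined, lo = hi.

|AB| ∈ {31}
|BC| ∈ {8}
|AC| ∈ [23, 39]

|AC| ∈ [23, 39]  (≈ [23.0000, 39.0000])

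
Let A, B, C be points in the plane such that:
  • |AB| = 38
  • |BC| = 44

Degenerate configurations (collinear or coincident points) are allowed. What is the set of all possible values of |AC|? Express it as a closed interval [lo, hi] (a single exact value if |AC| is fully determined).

|AB| ∈ {38}
|BC| ∈ {44}
|AC| ∈ [6, 82]

|AC| ∈ [6, 82]  (≈ [6.0000, 82.0000])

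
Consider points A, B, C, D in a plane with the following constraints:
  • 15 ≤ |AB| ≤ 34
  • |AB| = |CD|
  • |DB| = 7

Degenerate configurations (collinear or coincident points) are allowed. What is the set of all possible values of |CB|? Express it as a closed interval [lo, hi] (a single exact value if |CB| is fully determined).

|AB| ∈ [15, 34]
|BD| ∈ {7}
|CD| ∈ [15, 34]
|AD| ∈ [8, 41]
|BC| ∈ [8, 41]
|AC| ∈ [0, 75]

|CB| ∈ [8, 41]  (≈ [8.0000, 41.0000])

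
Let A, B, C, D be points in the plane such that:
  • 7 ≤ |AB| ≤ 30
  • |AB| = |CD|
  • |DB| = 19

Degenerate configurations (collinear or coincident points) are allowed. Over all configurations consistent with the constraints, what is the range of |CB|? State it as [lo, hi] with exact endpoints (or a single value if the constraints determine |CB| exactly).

|AB| ∈ [7, 30]
|BD| ∈ {19}
|CD| ∈ [7, 30]
|AD| ∈ [0, 49]
|BC| ∈ [0, 49]
|AC| ∈ [0, 79]

|CB| ∈ [0, 49]  (≈ [0.0000, 49.0000])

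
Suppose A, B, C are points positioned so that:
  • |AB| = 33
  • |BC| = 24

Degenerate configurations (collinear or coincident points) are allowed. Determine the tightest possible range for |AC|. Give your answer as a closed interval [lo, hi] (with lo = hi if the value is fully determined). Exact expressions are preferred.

|AC| ∈ [9, 57]  (≈ [9.0000, 57.0000])

|AB| ∈ {33}
|BC| ∈ {24}
|AC| ∈ [9, 57]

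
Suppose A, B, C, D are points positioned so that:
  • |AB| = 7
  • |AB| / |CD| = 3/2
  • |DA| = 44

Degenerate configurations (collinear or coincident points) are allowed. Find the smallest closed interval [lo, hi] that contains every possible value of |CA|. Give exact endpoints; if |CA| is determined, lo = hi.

|CA| ∈ [118/3, 146/3]  (≈ [39.3333, 48.6667])

|AB| ∈ {7}
|AD| ∈ {44}
|CD| ∈ {14/3}
|BD| ∈ [37, 51]
|AC| ∈ [118/3, 146/3]
|BC| ∈ [97/3, 167/3]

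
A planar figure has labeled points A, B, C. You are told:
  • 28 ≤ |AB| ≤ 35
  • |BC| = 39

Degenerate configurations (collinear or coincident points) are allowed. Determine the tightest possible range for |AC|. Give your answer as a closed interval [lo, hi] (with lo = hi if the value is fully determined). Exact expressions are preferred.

|AB| ∈ [28, 35]
|BC| ∈ {39}
|AC| ∈ [4, 74]

|AC| ∈ [4, 74]  (≈ [4.0000, 74.0000])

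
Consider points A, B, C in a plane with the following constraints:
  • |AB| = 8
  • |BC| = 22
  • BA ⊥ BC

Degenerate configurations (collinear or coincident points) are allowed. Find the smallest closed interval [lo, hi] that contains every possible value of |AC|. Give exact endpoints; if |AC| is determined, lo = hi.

|AC| = 2·√(137)  (≈ 23.4094)

|AB| ∈ {8}
|BC| ∈ {22}
|AC| ∈ {2·√(137)}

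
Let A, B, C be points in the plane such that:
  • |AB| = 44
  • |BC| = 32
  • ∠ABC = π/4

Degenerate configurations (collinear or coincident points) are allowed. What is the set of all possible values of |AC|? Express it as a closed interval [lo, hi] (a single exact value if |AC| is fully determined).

|AB| ∈ {44}
|BC| ∈ {32}
|AC| ∈ {4·√(185 - 88·√(2))}

|AC| = 4·√(185 - 88·√(2))  (≈ 31.1253)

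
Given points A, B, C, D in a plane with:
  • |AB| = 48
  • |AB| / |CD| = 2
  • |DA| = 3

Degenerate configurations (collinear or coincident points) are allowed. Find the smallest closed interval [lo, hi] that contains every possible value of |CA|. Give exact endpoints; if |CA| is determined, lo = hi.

|CA| ∈ [21, 27]  (≈ [21.0000, 27.0000])

|AB| ∈ {48}
|AD| ∈ {3}
|CD| ∈ {24}
|BD| ∈ [45, 51]
|AC| ∈ [21, 27]
|BC| ∈ [21, 75]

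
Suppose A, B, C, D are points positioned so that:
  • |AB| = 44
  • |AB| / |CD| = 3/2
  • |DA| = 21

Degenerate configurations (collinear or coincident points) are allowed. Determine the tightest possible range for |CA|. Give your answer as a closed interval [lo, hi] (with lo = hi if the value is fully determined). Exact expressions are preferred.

|CA| ∈ [25/3, 151/3]  (≈ [8.3333, 50.3333])

|AB| ∈ {44}
|AD| ∈ {21}
|CD| ∈ {88/3}
|BD| ∈ [23, 65]
|AC| ∈ [25/3, 151/3]
|BC| ∈ [0, 283/3]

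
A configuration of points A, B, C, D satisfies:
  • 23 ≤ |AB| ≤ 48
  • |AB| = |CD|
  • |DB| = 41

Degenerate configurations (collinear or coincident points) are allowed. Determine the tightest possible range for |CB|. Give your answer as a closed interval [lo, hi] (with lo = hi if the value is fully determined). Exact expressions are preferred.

|AB| ∈ [23, 48]
|BD| ∈ {41}
|CD| ∈ [23, 48]
|AD| ∈ [0, 89]
|BC| ∈ [0, 89]
|AC| ∈ [0, 137]

|CB| ∈ [0, 89]  (≈ [0.0000, 89.0000])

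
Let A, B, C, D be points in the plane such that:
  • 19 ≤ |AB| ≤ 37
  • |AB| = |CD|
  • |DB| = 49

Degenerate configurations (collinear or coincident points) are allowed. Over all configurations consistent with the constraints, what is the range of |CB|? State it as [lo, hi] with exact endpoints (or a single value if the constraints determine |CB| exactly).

|CB| ∈ [12, 86]  (≈ [12.0000, 86.0000])

|AB| ∈ [19, 37]
|BD| ∈ {49}
|CD| ∈ [19, 37]
|AD| ∈ [12, 86]
|BC| ∈ [12, 86]
|AC| ∈ [0, 123]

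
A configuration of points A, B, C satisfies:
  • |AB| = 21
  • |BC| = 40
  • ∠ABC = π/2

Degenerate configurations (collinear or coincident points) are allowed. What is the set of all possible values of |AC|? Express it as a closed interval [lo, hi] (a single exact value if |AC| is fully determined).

|AB| ∈ {21}
|BC| ∈ {40}
|AC| ∈ {√(2041)}

|AC| = √(2041)  (≈ 45.1774)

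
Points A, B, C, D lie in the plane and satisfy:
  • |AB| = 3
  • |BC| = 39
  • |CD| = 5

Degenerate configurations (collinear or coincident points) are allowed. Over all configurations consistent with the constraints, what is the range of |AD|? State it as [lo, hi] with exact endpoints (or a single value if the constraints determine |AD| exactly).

|AD| ∈ [31, 47]  (≈ [31.0000, 47.0000])

|AB| ∈ {3}
|BC| ∈ {39}
|CD| ∈ {5}
|AC| ∈ [36, 42]
|BD| ∈ [34, 44]
|AD| ∈ [31, 47]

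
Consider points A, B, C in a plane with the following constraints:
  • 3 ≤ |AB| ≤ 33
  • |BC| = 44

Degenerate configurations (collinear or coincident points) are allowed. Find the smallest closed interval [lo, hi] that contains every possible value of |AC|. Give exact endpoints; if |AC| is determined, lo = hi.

|AB| ∈ [3, 33]
|BC| ∈ {44}
|AC| ∈ [11, 77]

|AC| ∈ [11, 77]  (≈ [11.0000, 77.0000])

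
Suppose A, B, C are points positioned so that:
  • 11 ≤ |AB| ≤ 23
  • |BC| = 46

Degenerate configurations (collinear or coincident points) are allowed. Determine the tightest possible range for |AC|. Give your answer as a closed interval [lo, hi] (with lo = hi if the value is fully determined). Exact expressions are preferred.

|AB| ∈ [11, 23]
|BC| ∈ {46}
|AC| ∈ [23, 69]

|AC| ∈ [23, 69]  (≈ [23.0000, 69.0000])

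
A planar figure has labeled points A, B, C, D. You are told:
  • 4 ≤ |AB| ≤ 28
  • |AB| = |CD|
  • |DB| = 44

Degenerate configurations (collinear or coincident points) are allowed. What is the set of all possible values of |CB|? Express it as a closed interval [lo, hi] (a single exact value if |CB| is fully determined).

|CB| ∈ [16, 72]  (≈ [16.0000, 72.0000])

|AB| ∈ [4, 28]
|BD| ∈ {44}
|CD| ∈ [4, 28]
|AD| ∈ [16, 72]
|BC| ∈ [16, 72]
|AC| ∈ [0, 100]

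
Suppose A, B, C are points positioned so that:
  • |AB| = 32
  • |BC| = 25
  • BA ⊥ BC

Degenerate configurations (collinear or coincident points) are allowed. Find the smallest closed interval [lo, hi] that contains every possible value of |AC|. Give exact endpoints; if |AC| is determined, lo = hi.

|AB| ∈ {32}
|BC| ∈ {25}
|AC| ∈ {√(1649)}

|AC| = √(1649)  (≈ 40.6079)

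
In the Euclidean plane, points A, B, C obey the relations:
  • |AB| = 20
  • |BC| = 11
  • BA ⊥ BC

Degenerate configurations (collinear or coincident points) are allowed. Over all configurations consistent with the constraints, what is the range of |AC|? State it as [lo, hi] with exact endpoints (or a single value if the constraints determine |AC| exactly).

|AC| = √(521)  (≈ 22.8254)

|AB| ∈ {20}
|BC| ∈ {11}
|AC| ∈ {√(521)}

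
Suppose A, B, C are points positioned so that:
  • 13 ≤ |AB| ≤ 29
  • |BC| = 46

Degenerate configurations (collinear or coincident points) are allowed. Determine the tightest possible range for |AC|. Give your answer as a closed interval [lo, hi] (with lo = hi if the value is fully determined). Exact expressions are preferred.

|AB| ∈ [13, 29]
|BC| ∈ {46}
|AC| ∈ [17, 75]

|AC| ∈ [17, 75]  (≈ [17.0000, 75.0000])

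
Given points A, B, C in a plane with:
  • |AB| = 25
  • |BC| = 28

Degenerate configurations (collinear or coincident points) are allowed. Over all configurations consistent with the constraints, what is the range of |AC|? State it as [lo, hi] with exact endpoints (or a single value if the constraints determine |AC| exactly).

|AC| ∈ [3, 53]  (≈ [3.0000, 53.0000])

|AB| ∈ {25}
|BC| ∈ {28}
|AC| ∈ [3, 53]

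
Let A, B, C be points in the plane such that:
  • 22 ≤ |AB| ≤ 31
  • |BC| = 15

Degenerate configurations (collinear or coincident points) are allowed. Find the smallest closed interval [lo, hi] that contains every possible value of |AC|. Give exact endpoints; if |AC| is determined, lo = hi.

|AB| ∈ [22, 31]
|BC| ∈ {15}
|AC| ∈ [7, 46]

|AC| ∈ [7, 46]  (≈ [7.0000, 46.0000])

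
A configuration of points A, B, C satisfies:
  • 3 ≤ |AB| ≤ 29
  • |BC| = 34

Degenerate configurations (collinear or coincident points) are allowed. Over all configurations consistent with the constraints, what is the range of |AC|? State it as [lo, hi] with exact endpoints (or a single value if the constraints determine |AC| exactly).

|AC| ∈ [5, 63]  (≈ [5.0000, 63.0000])

|AB| ∈ [3, 29]
|BC| ∈ {34}
|AC| ∈ [5, 63]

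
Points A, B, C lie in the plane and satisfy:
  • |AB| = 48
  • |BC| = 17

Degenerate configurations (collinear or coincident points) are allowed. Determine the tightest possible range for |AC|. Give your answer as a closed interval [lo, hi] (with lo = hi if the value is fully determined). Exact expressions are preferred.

|AB| ∈ {48}
|BC| ∈ {17}
|AC| ∈ [31, 65]

|AC| ∈ [31, 65]  (≈ [31.0000, 65.0000])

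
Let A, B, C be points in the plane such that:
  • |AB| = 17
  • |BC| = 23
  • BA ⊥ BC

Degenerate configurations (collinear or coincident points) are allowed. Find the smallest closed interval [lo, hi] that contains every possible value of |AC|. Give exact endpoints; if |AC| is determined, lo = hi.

|AB| ∈ {17}
|BC| ∈ {23}
|AC| ∈ {√(818)}

|AC| = √(818)  (≈ 28.6007)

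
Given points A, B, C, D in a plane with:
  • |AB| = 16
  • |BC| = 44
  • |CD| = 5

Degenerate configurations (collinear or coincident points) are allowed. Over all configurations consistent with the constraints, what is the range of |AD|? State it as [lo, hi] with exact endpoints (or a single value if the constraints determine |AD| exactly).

|AD| ∈ [23, 65]  (≈ [23.0000, 65.0000])

|AB| ∈ {16}
|BC| ∈ {44}
|CD| ∈ {5}
|AC| ∈ [28, 60]
|BD| ∈ [39, 49]
|AD| ∈ [23, 65]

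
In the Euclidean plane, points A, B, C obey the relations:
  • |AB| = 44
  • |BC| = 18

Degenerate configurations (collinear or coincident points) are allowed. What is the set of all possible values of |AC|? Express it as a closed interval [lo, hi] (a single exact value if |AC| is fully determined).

|AB| ∈ {44}
|BC| ∈ {18}
|AC| ∈ [26, 62]

|AC| ∈ [26, 62]  (≈ [26.0000, 62.0000])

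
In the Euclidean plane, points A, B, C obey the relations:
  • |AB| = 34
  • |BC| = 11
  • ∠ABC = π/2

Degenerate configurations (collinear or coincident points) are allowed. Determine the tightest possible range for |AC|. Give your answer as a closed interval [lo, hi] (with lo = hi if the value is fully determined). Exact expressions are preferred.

|AC| = √(1277)  (≈ 35.7351)

|AB| ∈ {34}
|BC| ∈ {11}
|AC| ∈ {√(1277)}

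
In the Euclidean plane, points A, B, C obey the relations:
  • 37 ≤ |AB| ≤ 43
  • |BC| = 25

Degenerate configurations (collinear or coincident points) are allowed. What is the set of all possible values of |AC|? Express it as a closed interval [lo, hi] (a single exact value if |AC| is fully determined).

|AC| ∈ [12, 68]  (≈ [12.0000, 68.0000])

|AB| ∈ [37, 43]
|BC| ∈ {25}
|AC| ∈ [12, 68]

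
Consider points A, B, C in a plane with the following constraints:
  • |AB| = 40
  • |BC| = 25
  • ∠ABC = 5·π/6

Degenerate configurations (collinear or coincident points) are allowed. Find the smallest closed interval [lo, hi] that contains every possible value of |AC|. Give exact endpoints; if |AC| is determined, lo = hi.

|AC| = 5·√(40·√(3) + 89)  (≈ 62.9051)

|AB| ∈ {40}
|BC| ∈ {25}
|AC| ∈ {5·√(40·√(3) + 89)}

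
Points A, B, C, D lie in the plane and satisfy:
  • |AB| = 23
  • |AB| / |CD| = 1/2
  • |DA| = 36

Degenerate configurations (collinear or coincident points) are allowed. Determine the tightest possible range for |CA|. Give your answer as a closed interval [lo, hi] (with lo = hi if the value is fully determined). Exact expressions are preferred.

|AB| ∈ {23}
|AD| ∈ {36}
|CD| ∈ {46}
|BD| ∈ [13, 59]
|AC| ∈ [10, 82]
|BC| ∈ [0, 105]

|CA| ∈ [10, 82]  (≈ [10.0000, 82.0000])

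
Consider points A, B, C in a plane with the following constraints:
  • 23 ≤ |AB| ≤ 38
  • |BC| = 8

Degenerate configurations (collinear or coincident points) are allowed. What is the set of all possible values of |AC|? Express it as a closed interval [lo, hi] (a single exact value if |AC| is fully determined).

|AC| ∈ [15, 46]  (≈ [15.0000, 46.0000])

|AB| ∈ [23, 38]
|BC| ∈ {8}
|AC| ∈ [15, 46]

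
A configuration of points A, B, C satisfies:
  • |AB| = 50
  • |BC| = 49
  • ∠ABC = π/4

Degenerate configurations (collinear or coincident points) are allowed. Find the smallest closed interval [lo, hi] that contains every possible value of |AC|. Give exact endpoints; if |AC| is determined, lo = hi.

|AB| ∈ {50}
|BC| ∈ {49}
|AC| ∈ {√(4901 - 2450·√(2))}

|AC| = √(4901 - 2450·√(2))  (≈ 37.8969)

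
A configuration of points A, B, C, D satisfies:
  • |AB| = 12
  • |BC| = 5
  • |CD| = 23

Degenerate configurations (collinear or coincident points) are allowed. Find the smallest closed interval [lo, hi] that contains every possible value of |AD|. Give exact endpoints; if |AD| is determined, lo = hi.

|AB| ∈ {12}
|BC| ∈ {5}
|CD| ∈ {23}
|AC| ∈ [7, 17]
|BD| ∈ [18, 28]
|AD| ∈ [6, 40]

|AD| ∈ [6, 40]  (≈ [6.0000, 40.0000])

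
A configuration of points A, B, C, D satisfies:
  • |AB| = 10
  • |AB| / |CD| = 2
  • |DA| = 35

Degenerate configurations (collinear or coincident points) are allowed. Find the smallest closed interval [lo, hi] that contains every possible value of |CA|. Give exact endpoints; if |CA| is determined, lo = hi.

|CA| ∈ [30, 40]  (≈ [30.0000, 40.0000])

|AB| ∈ {10}
|AD| ∈ {35}
|CD| ∈ {5}
|BD| ∈ [25, 45]
|AC| ∈ [30, 40]
|BC| ∈ [20, 50]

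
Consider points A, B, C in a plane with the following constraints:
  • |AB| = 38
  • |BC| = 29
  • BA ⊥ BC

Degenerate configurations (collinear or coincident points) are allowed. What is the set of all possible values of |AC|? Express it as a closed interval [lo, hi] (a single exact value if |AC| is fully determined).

|AB| ∈ {38}
|BC| ∈ {29}
|AC| ∈ {√(2285)}

|AC| = √(2285)  (≈ 47.8017)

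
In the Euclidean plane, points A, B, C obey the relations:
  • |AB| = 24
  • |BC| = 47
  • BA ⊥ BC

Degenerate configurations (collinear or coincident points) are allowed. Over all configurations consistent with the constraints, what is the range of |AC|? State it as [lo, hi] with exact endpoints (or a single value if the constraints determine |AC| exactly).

|AB| ∈ {24}
|BC| ∈ {47}
|AC| ∈ {√(2785)}

|AC| = √(2785)  (≈ 52.7731)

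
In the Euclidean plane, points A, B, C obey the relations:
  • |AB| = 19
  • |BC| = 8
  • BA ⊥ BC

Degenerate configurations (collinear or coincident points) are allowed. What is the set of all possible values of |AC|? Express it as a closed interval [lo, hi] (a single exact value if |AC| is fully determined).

|AC| = 5·√(17)  (≈ 20.6155)

|AB| ∈ {19}
|BC| ∈ {8}
|AC| ∈ {5·√(17)}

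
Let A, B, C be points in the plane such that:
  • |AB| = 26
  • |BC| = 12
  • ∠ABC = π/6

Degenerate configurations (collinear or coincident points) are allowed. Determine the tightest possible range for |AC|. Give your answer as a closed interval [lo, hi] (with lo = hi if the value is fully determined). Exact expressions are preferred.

|AB| ∈ {26}
|BC| ∈ {12}
|AC| ∈ {2·√(205 - 78·√(3))}

|AC| = 2·√(205 - 78·√(3))  (≈ 16.7212)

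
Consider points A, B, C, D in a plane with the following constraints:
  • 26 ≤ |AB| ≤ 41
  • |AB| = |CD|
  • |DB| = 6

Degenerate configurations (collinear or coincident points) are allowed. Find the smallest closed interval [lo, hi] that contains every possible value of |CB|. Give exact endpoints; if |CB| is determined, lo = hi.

|CB| ∈ [20, 47]  (≈ [20.0000, 47.0000])

|AB| ∈ [26, 41]
|BD| ∈ {6}
|CD| ∈ [26, 41]
|AD| ∈ [20, 47]
|BC| ∈ [20, 47]
|AC| ∈ [0, 88]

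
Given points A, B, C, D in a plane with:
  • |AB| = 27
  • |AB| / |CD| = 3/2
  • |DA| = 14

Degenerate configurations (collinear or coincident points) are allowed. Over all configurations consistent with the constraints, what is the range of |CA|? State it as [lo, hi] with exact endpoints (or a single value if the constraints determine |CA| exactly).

|CA| ∈ [4, 32]  (≈ [4.0000, 32.0000])

|AB| ∈ {27}
|AD| ∈ {14}
|CD| ∈ {18}
|BD| ∈ [13, 41]
|AC| ∈ [4, 32]
|BC| ∈ [0, 59]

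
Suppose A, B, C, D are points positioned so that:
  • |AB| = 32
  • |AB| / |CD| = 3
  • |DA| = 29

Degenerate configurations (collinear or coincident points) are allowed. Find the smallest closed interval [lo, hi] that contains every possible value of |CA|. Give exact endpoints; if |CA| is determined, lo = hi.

|CA| ∈ [55/3, 119/3]  (≈ [18.3333, 39.6667])

|AB| ∈ {32}
|AD| ∈ {29}
|CD| ∈ {32/3}
|BD| ∈ [3, 61]
|AC| ∈ [55/3, 119/3]
|BC| ∈ [0, 215/3]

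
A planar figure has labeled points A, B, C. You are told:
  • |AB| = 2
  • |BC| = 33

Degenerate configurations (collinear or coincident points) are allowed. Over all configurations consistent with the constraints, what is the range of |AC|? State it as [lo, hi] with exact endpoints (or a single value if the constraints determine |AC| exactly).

|AC| ∈ [31, 35]  (≈ [31.0000, 35.0000])

|AB| ∈ {2}
|BC| ∈ {33}
|AC| ∈ [31, 35]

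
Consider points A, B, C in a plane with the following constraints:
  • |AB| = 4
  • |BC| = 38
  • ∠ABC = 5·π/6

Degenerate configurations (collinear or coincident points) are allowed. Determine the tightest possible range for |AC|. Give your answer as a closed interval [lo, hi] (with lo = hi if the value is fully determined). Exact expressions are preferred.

|AC| = 2·√(38·√(3) + 365)  (≈ 41.5123)

|AB| ∈ {4}
|BC| ∈ {38}
|AC| ∈ {2·√(38·√(3) + 365)}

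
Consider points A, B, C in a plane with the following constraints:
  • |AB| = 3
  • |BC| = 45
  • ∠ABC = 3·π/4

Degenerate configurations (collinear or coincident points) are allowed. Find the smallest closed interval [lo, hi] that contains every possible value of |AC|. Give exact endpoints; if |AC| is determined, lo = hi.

|AB| ∈ {3}
|BC| ∈ {45}
|AC| ∈ {3·√(15·√(2) + 226)}

|AC| = 3·√(15·√(2) + 226)  (≈ 47.1690)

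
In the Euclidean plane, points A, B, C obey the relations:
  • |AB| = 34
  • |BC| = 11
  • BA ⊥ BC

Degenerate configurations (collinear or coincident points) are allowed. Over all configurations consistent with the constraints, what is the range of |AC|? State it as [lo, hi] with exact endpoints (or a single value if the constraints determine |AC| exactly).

|AB| ∈ {34}
|BC| ∈ {11}
|AC| ∈ {√(1277)}

|AC| = √(1277)  (≈ 35.7351)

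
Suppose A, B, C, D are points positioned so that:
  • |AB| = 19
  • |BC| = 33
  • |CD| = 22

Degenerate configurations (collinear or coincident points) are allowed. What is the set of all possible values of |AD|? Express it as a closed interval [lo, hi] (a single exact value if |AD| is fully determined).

|AD| ∈ [0, 74]  (≈ [0.0000, 74.0000])

|AB| ∈ {19}
|BC| ∈ {33}
|CD| ∈ {22}
|AC| ∈ [14, 52]
|BD| ∈ [11, 55]
|AD| ∈ [0, 74]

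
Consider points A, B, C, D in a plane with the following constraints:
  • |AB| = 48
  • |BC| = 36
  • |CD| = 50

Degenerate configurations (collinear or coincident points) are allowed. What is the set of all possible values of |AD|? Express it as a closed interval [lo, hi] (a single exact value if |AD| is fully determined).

|AB| ∈ {48}
|BC| ∈ {36}
|CD| ∈ {50}
|AC| ∈ [12, 84]
|BD| ∈ [14, 86]
|AD| ∈ [0, 134]

|AD| ∈ [0, 134]  (≈ [0.0000, 134.0000])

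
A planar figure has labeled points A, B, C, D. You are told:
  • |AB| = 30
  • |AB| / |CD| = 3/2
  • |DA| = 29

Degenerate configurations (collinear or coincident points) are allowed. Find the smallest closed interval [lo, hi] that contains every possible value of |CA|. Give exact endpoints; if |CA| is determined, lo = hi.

|CA| ∈ [9, 49]  (≈ [9.0000, 49.0000])

|AB| ∈ {30}
|AD| ∈ {29}
|CD| ∈ {20}
|BD| ∈ [1, 59]
|AC| ∈ [9, 49]
|BC| ∈ [0, 79]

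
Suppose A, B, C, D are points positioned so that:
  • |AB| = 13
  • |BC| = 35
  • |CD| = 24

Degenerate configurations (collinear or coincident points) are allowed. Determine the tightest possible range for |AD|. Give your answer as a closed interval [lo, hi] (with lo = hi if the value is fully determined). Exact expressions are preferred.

|AB| ∈ {13}
|BC| ∈ {35}
|CD| ∈ {24}
|AC| ∈ [22, 48]
|BD| ∈ [11, 59]
|AD| ∈ [0, 72]

|AD| ∈ [0, 72]  (≈ [0.0000, 72.0000])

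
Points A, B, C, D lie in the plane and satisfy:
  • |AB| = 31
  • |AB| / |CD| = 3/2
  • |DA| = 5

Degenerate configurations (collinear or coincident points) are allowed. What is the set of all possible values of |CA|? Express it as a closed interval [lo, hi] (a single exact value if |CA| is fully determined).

|AB| ∈ {31}
|AD| ∈ {5}
|CD| ∈ {62/3}
|BD| ∈ [26, 36]
|AC| ∈ [47/3, 77/3]
|BC| ∈ [16/3, 170/3]

|CA| ∈ [47/3, 77/3]  (≈ [15.6667, 25.6667])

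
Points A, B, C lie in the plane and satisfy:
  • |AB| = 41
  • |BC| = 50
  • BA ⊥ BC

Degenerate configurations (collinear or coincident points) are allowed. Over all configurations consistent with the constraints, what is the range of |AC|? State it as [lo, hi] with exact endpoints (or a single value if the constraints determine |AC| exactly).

|AC| = √(4181)  (≈ 64.6607)

|AB| ∈ {41}
|BC| ∈ {50}
|AC| ∈ {√(4181)}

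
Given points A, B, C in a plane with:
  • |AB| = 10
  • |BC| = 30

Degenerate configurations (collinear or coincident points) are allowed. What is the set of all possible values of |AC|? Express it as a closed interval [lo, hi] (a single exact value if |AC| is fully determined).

|AB| ∈ {10}
|BC| ∈ {30}
|AC| ∈ [20, 40]

|AC| ∈ [20, 40]  (≈ [20.0000, 40.0000])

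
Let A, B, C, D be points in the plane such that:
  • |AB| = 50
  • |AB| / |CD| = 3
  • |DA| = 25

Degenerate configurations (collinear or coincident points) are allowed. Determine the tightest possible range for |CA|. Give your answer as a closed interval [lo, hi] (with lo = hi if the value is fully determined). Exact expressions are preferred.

|CA| ∈ [25/3, 125/3]  (≈ [8.3333, 41.6667])

|AB| ∈ {50}
|AD| ∈ {25}
|CD| ∈ {50/3}
|BD| ∈ [25, 75]
|AC| ∈ [25/3, 125/3]
|BC| ∈ [25/3, 275/3]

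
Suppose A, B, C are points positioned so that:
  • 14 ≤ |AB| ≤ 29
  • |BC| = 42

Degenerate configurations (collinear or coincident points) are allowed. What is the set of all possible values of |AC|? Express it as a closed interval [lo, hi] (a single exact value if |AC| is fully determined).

|AB| ∈ [14, 29]
|BC| ∈ {42}
|AC| ∈ [13, 71]

|AC| ∈ [13, 71]  (≈ [13.0000, 71.0000])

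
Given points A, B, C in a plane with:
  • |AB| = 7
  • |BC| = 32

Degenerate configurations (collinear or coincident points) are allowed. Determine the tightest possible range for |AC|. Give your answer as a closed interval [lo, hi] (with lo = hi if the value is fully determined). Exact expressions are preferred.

|AC| ∈ [25, 39]  (≈ [25.0000, 39.0000])

|AB| ∈ {7}
|BC| ∈ {32}
|AC| ∈ [25, 39]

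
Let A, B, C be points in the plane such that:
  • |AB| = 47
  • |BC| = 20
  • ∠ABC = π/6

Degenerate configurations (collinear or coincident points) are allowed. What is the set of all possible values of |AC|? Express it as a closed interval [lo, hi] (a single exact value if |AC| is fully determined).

|AC| = √(2609 - 940·√(3))  (≈ 31.3189)

|AB| ∈ {47}
|BC| ∈ {20}
|AC| ∈ {√(2609 - 940·√(3))}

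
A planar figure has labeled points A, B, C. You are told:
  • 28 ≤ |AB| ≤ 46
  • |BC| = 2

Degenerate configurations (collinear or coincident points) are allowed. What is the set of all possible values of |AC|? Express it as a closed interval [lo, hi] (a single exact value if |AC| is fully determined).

|AC| ∈ [26, 48]  (≈ [26.0000, 48.0000])

|AB| ∈ [28, 46]
|BC| ∈ {2}
|AC| ∈ [26, 48]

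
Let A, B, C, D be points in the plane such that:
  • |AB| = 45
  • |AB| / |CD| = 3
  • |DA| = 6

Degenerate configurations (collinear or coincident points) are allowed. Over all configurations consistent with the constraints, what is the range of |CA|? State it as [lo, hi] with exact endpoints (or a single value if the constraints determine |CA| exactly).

|CA| ∈ [9, 21]  (≈ [9.0000, 21.0000])

|AB| ∈ {45}
|AD| ∈ {6}
|CD| ∈ {15}
|BD| ∈ [39, 51]
|AC| ∈ [9, 21]
|BC| ∈ [24, 66]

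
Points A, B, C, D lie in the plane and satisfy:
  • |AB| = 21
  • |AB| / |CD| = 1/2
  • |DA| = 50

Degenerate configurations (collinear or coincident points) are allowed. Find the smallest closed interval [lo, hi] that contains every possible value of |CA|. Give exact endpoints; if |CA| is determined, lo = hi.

|CA| ∈ [8, 92]  (≈ [8.0000, 92.0000])

|AB| ∈ {21}
|AD| ∈ {50}
|CD| ∈ {42}
|BD| ∈ [29, 71]
|AC| ∈ [8, 92]
|BC| ∈ [0, 113]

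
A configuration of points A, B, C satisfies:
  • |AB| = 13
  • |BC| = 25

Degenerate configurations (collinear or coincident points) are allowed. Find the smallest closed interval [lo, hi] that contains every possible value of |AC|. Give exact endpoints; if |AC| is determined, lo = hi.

|AC| ∈ [12, 38]  (≈ [12.0000, 38.0000])

|AB| ∈ {13}
|BC| ∈ {25}
|AC| ∈ [12, 38]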